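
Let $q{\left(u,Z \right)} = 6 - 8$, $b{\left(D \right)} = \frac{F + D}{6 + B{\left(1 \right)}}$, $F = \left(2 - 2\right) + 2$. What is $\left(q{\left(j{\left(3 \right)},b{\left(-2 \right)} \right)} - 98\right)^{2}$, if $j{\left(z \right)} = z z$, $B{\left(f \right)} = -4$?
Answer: $10000$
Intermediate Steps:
$F = 2$ ($F = 0 + 2 = 2$)
$j{\left(z \right)} = z^{2}$
$b{\left(D \right)} = 1 + \frac{D}{2}$ ($b{\left(D \right)} = \frac{2 + D}{6 - 4} = \frac{2 + D}{2} = \left(2 + D\right) \frac{1}{2} = 1 + \frac{D}{2}$)
$q{\left(u,Z \right)} = -2$
$\left(q{\left(j{\left(3 \right)},b{\left(-2 \right)} \right)} - 98\right)^{2} = \left(-2 - 98\right)^{2} = \left(-100\right)^{2} = 10000$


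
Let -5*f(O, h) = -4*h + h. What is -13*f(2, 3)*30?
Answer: -702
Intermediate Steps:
f(O, h) = 3*h/5 (f(O, h) = -(-4*h + h)/5 = -(-3)*h/5 = 3*h/5)
-13*f(2, 3)*30 = -39*3/5*30 = -13*9/5*30 = -117/5*30 = -702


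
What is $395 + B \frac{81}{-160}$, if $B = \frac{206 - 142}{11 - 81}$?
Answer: $\frac{69206}{175} \approx 395.46$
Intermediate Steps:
$B = - \frac{32}{35}$ ($B = \frac{64}{-70} = 64 \left(- \frac{1}{70}\right) = - \frac{32}{35} \approx -0.91429$)
$395 + B \frac{81}{-160} = 395 - \frac{32 \frac{81}{-160}}{35} = 395 - \frac{32 \cdot 81 \left(- \frac{1}{160}\right)}{35} = 395 - - \frac{81}{175} = 395 + \frac{81}{175} = \frac{69206}{175}$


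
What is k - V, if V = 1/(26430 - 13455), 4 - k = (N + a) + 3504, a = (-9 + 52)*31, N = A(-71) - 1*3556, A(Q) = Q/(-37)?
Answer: -613977037/480075 ≈ -1278.9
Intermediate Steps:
A(Q) = -Q/37 (A(Q) = Q*(-1/37) = -Q/37)
N = -131501/37 (N = -1/37*(-71) - 1*3556 = 71/37 - 3556 = -131501/37 ≈ -3554.1)
a = 1333 (a = 43*31 = 1333)
k = -47320/37 (k = 4 - ((-131501/37 + 1333) + 3504) = 4 - (-82180/37 + 3504) = 4 - 1*47468/37 = 4 - 47468/37 = -47320/37 ≈ -1278.9)
V = 1/12975 ≈ 7.7071e-5
k - V = -47320/37 - 1*1/12975 = -47320/37 - 1/12975 = -613977037/480075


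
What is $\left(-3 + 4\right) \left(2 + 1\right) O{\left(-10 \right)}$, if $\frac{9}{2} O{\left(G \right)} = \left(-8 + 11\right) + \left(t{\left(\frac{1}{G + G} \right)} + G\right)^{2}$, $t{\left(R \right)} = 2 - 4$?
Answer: $98$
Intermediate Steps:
$t{\left(R \right)} = -2$ ($t{\left(R \right)} = 2 - 4 = -2$)
$O{\left(G \right)} = \frac{2}{3} + \frac{2 \left(-2 + G\right)^{2}}{9}$ ($O{\left(G \right)} = \frac{2 \left(\left(-8 + 11\right) + \left(-2 + G\right)^{2}\right)}{9} = \frac{2 \left(3 + \left(-2 + G\right)^{2}\right)}{9} = \frac{2}{3} + \frac{2 \left(-2 + G\right)^{2}}{9}$)
$\left(-3 + 4\right) \left(2 + 1\right) O{\left(-10 \right)} = \left(-3 + 4\right) \left(2 + 1\right) \left(\frac{2}{3} + \frac{2 \left(-2 - 10\right)^{2}}{9}\right) = 1 \cdot 3 \left(\frac{2}{3} + \frac{2 \left(-12\right)^{2}}{9}\right) = 3 \left(\frac{2}{3} + \frac{2}{9} \cdot 144\right) = 3 \left(\frac{2}{3} + 32\right) = 3 \cdot \frac{98}{3} = 98$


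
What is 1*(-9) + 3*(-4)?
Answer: -21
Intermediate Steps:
1*(-9) + 3*(-4) = -9 - 12 = -21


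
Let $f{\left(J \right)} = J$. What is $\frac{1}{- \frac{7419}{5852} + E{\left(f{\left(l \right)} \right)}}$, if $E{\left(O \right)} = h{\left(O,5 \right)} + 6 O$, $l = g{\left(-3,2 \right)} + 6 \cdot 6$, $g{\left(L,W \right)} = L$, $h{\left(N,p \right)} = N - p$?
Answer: $\frac{5852}{1315133} \approx 0.0044497$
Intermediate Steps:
$l = 33$ ($l = -3 + 6 \cdot 6 = -3 + 36 = 33$)
$E{\left(O \right)} = -5 + 7 O$ ($E{\left(O \right)} = \left(O - 5\right) + 6 O = \left(-5 + O\right) + 6 O = -5 + 7 O$)
$\frac{1}{- \frac{7419}{5852} + E{\left(f{\left(l \right)} \right)}} = \frac{1}{- \frac{7419}{5852} + \left(-5 + 7 \cdot 33\right)} = \frac{1}{\left(-7419\right) \frac{1}{5852} + \left(-5 + 231\right)} = \frac{1}{- \frac{7419}{5852} + 226} = \frac{1}{\frac{1315133}{5852}} = \frac{5852}{1315133}$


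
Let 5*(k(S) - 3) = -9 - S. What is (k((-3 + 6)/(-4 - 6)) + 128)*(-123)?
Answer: -794949/50 ≈ -15899.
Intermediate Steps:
k(S) = 6/5 - S/5 (k(S) = 3 + (-9 - S)/5 = 3 + (-9/5 - S/5) = 6/5 - S/5)
(k((-3 + 6)/(-4 - 6)) + 128)*(-123) = ((6/5 - (-3 + 6)/(5*(-4 - 6))) + 128)*(-123) = ((6/5 - 3/(5*(-10))) + 128)*(-123) = ((6/5 - 3*(-1)/(5*10)) + 128)*(-123) = ((6/5 - ⅕*(-3/10)) + 128)*(-123) = ((6/5 + 3/50) + 128)*(-123) = (63/50 + 128)*(-123) = (6463/50)*(-123) = -794949/50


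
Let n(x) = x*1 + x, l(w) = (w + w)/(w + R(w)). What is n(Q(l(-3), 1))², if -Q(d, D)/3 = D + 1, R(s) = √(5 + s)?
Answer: 144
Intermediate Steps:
l(w) = 2*w/(w + √(5 + w)) (l(w) = (w + w)/(w + √(5 + w)) = (2*w)/(w + √(5 + w)) = 2*w/(w + √(5 + w)))
Q(d, D) = -3 - 3*D (Q(d, D) = -3*(D + 1) = -3*(1 + D) = -3 - 3*D)
n(x) = 2*x (n(x) = x + x = 2*x)
n(Q(l(-3), 1))² = (2*(-3 - 3*1))² = (2*(-3 - 3))² = (2*(-6))² = (-12)² = 144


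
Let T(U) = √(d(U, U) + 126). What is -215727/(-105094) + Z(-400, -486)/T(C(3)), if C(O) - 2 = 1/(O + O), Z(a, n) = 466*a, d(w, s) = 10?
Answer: 215727/105094 - 46600*√34/17 ≈ -15982.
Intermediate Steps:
C(O) = 2 + 1/(2*O) (C(O) = 2 + 1/(O + O) = 2 + 1/(2*O))
T(U) = 2*√34 (T(U) = √(10 + 126) = √136 = 2*√34)
-215727/(-105094) + Z(-400, -486)/T(C(3)) = -215727/(-105094) + (466*(-400))/((2*√34)) = -215727*(-1/105094) - 46600*√34/17 = 215727/105094 - 46600*√34/17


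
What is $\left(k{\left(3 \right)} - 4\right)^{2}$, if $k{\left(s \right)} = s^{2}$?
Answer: $25$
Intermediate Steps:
$\left(k{\left(3 \right)} - 4\right)^{2} = \left(3^{2} - 4\right)^{2} = \left(9 - 4\right)^{2} = 5^{2} = 25$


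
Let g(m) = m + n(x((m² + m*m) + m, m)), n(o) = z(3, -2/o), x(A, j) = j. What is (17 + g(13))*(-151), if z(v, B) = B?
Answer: -58588/13 ≈ -4506.8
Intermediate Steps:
n(o) = -2/o
g(m) = m - 2/m
(17 + g(13))*(-151) = (17 + (13 - 2/13))*(-151) = (17 + 167/13)*(-151) = (388/13)*(-151) = -58588/13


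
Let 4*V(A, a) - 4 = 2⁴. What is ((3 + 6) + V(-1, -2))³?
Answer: 2744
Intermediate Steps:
V(A, a) = 5 (V(A, a) = 1 + (¼)*2⁴ = 1 + (¼)*16 = 1 + 4 = 5)
((3 + 6) + V(-1, -2))³ = ((3 + 6) + 5)³ = (9 + 5)³ = 14³ = 2744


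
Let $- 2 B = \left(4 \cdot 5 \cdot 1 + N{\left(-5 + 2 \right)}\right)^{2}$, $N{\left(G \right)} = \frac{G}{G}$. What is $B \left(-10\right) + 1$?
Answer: $2206$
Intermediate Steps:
$N{\left(G \right)} = 1$
$B = - \frac{441}{2}$ ($B = - \frac{\left(4 \cdot 5 \cdot 1 + 1\right)^{2}}{2} = - \frac{\left(20 \cdot 1 + 1\right)^{2}}{2} = - \frac{\left(20 + 1\right)^{2}}{2} = - \frac{21^{2}}{2} = \left(- \frac{1}{2}\right) 441 = - \frac{441}{2} \approx -220.5$)
$B \left(-10\right) + 1 = \left(- \frac{441}{2}\right) \left(-10\right) + 1 = 2205 + 1 = 2206$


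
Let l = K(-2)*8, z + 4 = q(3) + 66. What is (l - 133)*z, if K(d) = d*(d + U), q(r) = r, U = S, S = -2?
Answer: -4485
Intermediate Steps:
U = -2
z = 65 (z = -4 + (3 + 66) = -4 + 69 = 65)
K(d) = d*(-2 + d) (K(d) = d*(d - 2) = d*(-2 + d))
l = 64 (l = -2*(-2 - 2)*8 = -2*(-4)*8 = 8*8 = 64)
(l - 133)*z = (64 - 133)*65 = -69*65 = -4485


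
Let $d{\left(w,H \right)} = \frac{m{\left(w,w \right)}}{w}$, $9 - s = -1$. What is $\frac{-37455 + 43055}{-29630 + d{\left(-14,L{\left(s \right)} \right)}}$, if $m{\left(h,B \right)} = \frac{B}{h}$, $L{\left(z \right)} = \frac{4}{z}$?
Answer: $- \frac{78400}{414821} \approx -0.189$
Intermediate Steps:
$s = 10$ ($s = 9 - -1 = 9 + 1 = 10$)
$d{\left(w,H \right)} = \frac{1}{w}$ ($d{\left(w,H \right)} = \frac{w \frac{1}{w}}{w} = 1 \frac{1}{w} = \frac{1}{w}$)
$\frac{-37455 + 43055}{-29630 + d{\left(-14,L{\left(s \right)} \right)}} = \frac{-37455 + 43055}{-29630 + \frac{1}{-14}} = \frac{5600}{-29630 - \frac{1}{14}} = \frac{5600}{- \frac{414821}{14}} = 5600 \left(- \frac{14}{414821}\right) = - \frac{78400}{414821}$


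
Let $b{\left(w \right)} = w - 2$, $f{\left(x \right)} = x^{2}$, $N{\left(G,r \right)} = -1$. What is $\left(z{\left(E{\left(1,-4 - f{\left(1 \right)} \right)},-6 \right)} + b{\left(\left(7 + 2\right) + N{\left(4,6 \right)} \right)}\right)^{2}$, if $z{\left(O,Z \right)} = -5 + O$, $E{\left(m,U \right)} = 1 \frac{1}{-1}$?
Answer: $0$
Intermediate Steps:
$b{\left(w \right)} = -2 + w$
$E{\left(m,U \right)} = -1$ ($E{\left(m,U \right)} = 1 \left(-1\right) = -1$)
$\left(z{\left(E{\left(1,-4 - f{\left(1 \right)} \right)},-6 \right)} + b{\left(\left(7 + 2\right) + N{\left(4,6 \right)} \right)}\right)^{2} = \left(\left(-5 - 1\right) + \left(-2 + \left(\left(7 + 2\right) - 1\right)\right)\right)^{2} = \left(-6 + \left(-2 + \left(9 - 1\right)\right)\right)^{2} = \left(-6 + \left(-2 + 8\right)\right)^{2} = \left(-6 + 6\right)^{2} = 0^{2} = 0$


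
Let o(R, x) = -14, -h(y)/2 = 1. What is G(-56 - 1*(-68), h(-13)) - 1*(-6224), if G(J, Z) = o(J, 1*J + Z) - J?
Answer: 6198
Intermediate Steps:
h(y) = -2 (h(y) = -2*1 = -2)
G(J, Z) = -14 - J
G(-56 - 1*(-68), h(-13)) - 1*(-6224) = (-14 - (-56 - 1*(-68))) - 1*(-6224) = (-14 - (-56 + 68)) + 6224 = (-14 - 1*12) + 6224 = (-14 - 12) + 6224 = -26 + 6224 = 6198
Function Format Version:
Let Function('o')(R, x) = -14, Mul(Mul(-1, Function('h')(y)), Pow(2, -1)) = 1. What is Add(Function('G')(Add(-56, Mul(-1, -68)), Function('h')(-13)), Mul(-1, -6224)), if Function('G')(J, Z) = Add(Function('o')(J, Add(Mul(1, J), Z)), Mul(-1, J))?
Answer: 6198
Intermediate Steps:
Function('h')(y) = -2 (Function('h')(y) = Mul(-2, 1) = -2)
Function('G')(J, Z) = Add(-14, Mul(-1, J))
Add(Function('G')(Add(-56, Mul(-1, -68)), Function('h')(-13)), Mul(-1, -6224)) = Add(Add(-14, Mul(-1, Add(-56, Mul(-1, -68)))), Mul(-1, -6224)) = Add(Add(-14, Mul(-1, Add(-56, 68))), 6224) = Add(Add(-14, Mul(-1, 12)), 6224) = Add(Add(-14, -12), 6224) = Add(-26, 6224) = 6198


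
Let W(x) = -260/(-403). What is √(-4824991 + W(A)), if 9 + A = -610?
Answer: I*√4636815731/31 ≈ 2196.6*I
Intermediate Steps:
A = -619 (A = -9 - 610 = -619)
W(x) = 20/31 (W(x) = -260*(-1/403) = 20/31)
√(-4824991 + W(A)) = √(-4824991 + 20/31) = √(-149574701/31) = I*√4636815731/31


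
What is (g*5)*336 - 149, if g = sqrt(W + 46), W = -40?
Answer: -149 + 1680*sqrt(6) ≈ 3966.1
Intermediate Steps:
g = sqrt(6) (g = sqrt(-40 + 46) = sqrt(6) ≈ 2.4495)
(g*5)*336 - 149 = (sqrt(6)*5)*336 - 149 = (5*sqrt(6))*336 - 149 = 1680*sqrt(6) - 149 = -149 + 1680*sqrt(6)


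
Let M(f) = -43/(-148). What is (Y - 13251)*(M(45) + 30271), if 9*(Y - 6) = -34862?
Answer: -690243424117/1332 ≈ -5.1820e+8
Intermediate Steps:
Y = -34808/9 (Y = 6 + (⅑)*(-34862) = 6 - 34862/9 = -34808/9 ≈ -3867.6)
M(f) = 43/148 (M(f) = -43*(-1/148) = 43/148)
(Y - 13251)*(M(45) + 30271) = (-34808/9 - 13251)*(43/148 + 30271) = -154067/9*4480151/148 = -690243424117/1332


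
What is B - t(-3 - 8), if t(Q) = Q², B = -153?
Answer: -274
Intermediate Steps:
B - t(-3 - 8) = -153 - (-3 - 8)² = -153 - 1*(-11)² = -153 - 1*121 = -153 - 121 = -274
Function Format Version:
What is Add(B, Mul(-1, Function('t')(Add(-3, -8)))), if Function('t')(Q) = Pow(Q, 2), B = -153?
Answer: -274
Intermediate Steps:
Add(B, Mul(-1, Function('t')(Add(-3, -8)))) = Add(-153, Mul(-1, Pow(Add(-3, -8), 2))) = Add(-153, Mul(-1, Pow(-11, 2))) = Add(-153, Mul(-1, 121)) = Add(-153, -121) = -274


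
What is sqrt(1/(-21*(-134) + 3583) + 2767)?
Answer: 10*sqrt(1132300985)/6397 ≈ 52.602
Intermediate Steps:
sqrt(1/(-21*(-134) + 3583) + 2767) = sqrt(1/(2814 + 3583) + 2767) = sqrt(1/6397 + 2767) = sqrt(17700500/6397) = 10*sqrt(1132300985)/6397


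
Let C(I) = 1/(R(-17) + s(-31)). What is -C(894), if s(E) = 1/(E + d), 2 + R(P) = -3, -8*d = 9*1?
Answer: 257/1293 ≈ 0.19876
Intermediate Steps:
d = -9/8 ≈ -1.1250
R(P) = -5 (R(P) = -2 - 3 = -5)
s(E) = 1/(-9/8 + E) (s(E) = 1/(E - 9/8) = 1/(-9/8 + E))
C(I) = -257/1293 (C(I) = 1/(-5 + 8/(-9 + 8*(-31))) = 1/(-5 + 8/(-9 - 248)) = 1/(-5 + 8/(-257)) = 1/(-5 + 8*(-1/257)) = 1/(-5 - 8/257) = 1/(-1293/257) = -257/1293)
-C(894) = -1*(-257/1293) = 257/1293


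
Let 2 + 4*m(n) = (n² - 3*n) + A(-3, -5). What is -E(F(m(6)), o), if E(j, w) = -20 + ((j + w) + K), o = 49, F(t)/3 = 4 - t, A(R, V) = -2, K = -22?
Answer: -17/2 ≈ -8.5000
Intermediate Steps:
m(n) = -1 - 3*n/4 + n²/4 (m(n) = -½ + ((n² - 3*n) - 2)/4 = -½ + (-2 + n² - 3*n)/4 = -½ + (-½ - 3*n/4 + n²/4) = -1 - 3*n/4 + n²/4)
F(t) = 12 - 3*t (F(t) = 3*(4 - t) = 12 - 3*t)
E(j, w) = -42 + j + w (E(j, w) = -20 + ((j + w) - 22) = -20 + (-22 + j + w) = -42 + j + w)
-E(F(m(6)), o) = -(-42 + (12 - 3*(-1 - ¾*6 + (¼)*6²)) + 49) = -(-42 + (12 - 3*(-1 - 9/2 + (¼)*36)) + 49) = -(-42 + (12 - 3*(-1 - 9/2 + 9)) + 49) = -(-42 + (12 - 3*7/2) + 49) = -(-42 + (12 - 21/2) + 49) = -(-42 + 3/2 + 49) = -1*17/2 = -17/2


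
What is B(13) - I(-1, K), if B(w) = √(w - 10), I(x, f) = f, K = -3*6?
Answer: 18 + √3 ≈ 19.732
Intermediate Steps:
K = -18
B(w) = √(-10 + w)
B(13) - I(-1, K) = √(-10 + 13) - 1*(-18) = √3 + 18 = 18 + √3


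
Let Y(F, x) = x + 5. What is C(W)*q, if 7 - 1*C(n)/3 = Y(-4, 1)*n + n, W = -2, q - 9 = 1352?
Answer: 85743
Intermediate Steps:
q = 1361 (q = 9 + 1352 = 1361)
Y(F, x) = 5 + x
C(n) = 21 - 21*n (C(n) = 21 - 3*((5 + 1)*n + n) = 21 - 3*(6*n + n) = 21 - 21*n)
C(W)*q = (21 - 21*(-2))*1361 = (21 + 42)*1361 = 63*1361 = 85743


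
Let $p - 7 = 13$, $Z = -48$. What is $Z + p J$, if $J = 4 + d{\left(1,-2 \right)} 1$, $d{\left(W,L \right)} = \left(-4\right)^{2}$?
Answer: $352$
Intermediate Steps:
$d{\left(W,L \right)} = 16$
$p = 20$ ($p = 7 + 13 = 20$)
$J = 20$ ($J = 4 + 16 \cdot 1 = 4 + 16 = 20$)
$Z + p J = -48 + 20 \cdot 20 = -48 + 400 = 352$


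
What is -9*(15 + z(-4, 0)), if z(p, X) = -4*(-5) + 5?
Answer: -360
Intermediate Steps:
z(p, X) = 25 (z(p, X) = 20 + 5 = 25)
-9*(15 + z(-4, 0)) = -9*(15 + 25) = -9*40 = -360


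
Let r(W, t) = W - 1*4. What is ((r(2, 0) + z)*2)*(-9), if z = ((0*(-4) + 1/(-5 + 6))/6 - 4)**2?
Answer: -457/2 ≈ -228.50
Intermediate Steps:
r(W, t) = -4 + W (r(W, t) = W - 4 = -4 + W)
z = 529/36 (z = ((0 + 1/1)*(1/6) - 4)**2 = ((0 + 1)*(1/6) - 4)**2 = (1*(1/6) - 4)**2 = (1/6 - 4)**2 = (-23/6)**2 = 529/36 ≈ 14.694)
((r(2, 0) + z)*2)*(-9) = (((-4 + 2) + 529/36)*2)*(-9) = ((-2 + 529/36)*2)*(-9) = ((457/36)*2)*(-9) = (457/18)*(-9) = -457/2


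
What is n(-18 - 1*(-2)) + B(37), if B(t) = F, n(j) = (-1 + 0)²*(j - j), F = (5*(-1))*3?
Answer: -15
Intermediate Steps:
F = -15 (F = -5*3 = -15)
n(j) = 0 (n(j) = (-1)²*0 = 1*0 = 0)
B(t) = -15
n(-18 - 1*(-2)) + B(37) = 0 - 15 = -15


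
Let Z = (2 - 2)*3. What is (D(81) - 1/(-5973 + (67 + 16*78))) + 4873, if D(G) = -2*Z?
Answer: 22698435/4658 ≈ 4873.0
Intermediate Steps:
Z = 0 (Z = 0*3 = 0)
D(G) = 0 (D(G) = -2*0 = 0)
(D(81) - 1/(-5973 + (67 + 16*78))) + 4873 = (0 - 1/(-5973 + (67 + 16*78))) + 4873 = (0 - 1/(-5973 + (67 + 1248))) + 4873 = (0 - 1/(-5973 + 1315)) + 4873 = (0 - 1/(-4658)) + 4873 = (0 - 1*(-1/4658)) + 4873 = (0 + 1/4658) + 4873 = 1/4658 + 4873 = 22698435/4658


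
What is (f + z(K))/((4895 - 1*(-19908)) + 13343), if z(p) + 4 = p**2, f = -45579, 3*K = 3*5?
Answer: -22779/19073 ≈ -1.1943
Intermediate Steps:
K = 5 (K = (3*5)/3 = (1/3)*15 = 5)
z(p) = -4 + p**2
(f + z(K))/((4895 - 1*(-19908)) + 13343) = (-45579 + (-4 + 5**2))/((4895 - 1*(-19908)) + 13343) = (-45579 + (-4 + 25))/((4895 + 19908) + 13343) = (-45579 + 21)/(24803 + 13343) = -45558/38146 = -45558*1/38146 = -22779/19073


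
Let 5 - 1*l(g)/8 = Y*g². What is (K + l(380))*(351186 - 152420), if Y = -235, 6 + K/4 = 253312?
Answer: 54160805984224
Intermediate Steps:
K = 1013224 (K = -24 + 4*253312 = -24 + 1013248 = 1013224)
l(g) = 40 + 1880*g² (l(g) = 40 - (-1880)*g² = 40 + 1880*g²)
(K + l(380))*(351186 - 152420) = (1013224 + (40 + 1880*380²))*(351186 - 152420) = (1013224 + (40 + 1880*144400))*198766 = (1013224 + (40 + 271472000))*198766 = (1013224 + 271472040)*198766 = 272485264*198766 = 54160805984224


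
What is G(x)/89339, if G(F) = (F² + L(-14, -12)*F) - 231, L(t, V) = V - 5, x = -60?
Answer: 4389/89339 ≈ 0.049127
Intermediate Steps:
L(t, V) = -5 + V
G(F) = -231 + F² - 17*F (G(F) = (F² + (-5 - 12)*F) - 231 = (F² - 17*F) - 231 = -231 + F² - 17*F)
G(x)/89339 = (-231 + (-60)² - 17*(-60))/89339 = (-231 + 3600 + 1020)*(1/89339) = 4389*(1/89339) = 4389/89339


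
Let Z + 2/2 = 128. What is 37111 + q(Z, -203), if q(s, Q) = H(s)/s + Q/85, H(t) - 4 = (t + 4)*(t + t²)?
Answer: 581598364/10795 ≈ 53877.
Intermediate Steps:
Z = 127 (Z = -1 + 128 = 127)
H(t) = 4 + (4 + t)*(t + t²) (H(t) = 4 + (t + 4)*(t + t²) = 4 + (4 + t)*(t + t²))
q(s, Q) = Q/85 + (4 + s³ + 4*s + 5*s²)/s (q(s, Q) = (4 + s³ + 4*s + 5*s²)/s + Q/85 = Q/85 + (4 + s³ + 4*s + 5*s²)/s)
37111 + q(Z, -203) = 37111 + (4 + 127² + 4/127 + 5*127 + (1/85)*(-203)) = 37111 + (4 + 16129 + 4*(1/127) + 635 - 203/85) = 37111 + (4 + 16129 + 4/127 + 635 - 203/85) = 37111 + 180985119/10795 = 581598364/10795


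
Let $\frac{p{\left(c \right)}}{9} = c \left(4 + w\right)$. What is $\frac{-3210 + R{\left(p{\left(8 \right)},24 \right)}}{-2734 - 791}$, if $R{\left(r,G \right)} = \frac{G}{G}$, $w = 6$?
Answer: $\frac{3209}{3525} \approx 0.91035$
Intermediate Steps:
$p{\left(c \right)} = 90 c$ ($p{\left(c \right)} = 9 c \left(4 + 6\right) = 9 c 10 = 9 \cdot 10 c = 90 c$)
$R{\left(r,G \right)} = 1$
$\frac{-3210 + R{\left(p{\left(8 \right)},24 \right)}}{-2734 - 791} = \frac{-3210 + 1}{-2734 - 791} = - \frac{3209}{-3525} = \left(-3209\right) \left(- \frac{1}{3525}\right) = \frac{3209}{3525}$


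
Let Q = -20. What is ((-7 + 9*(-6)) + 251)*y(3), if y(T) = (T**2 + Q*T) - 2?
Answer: -10070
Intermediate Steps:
y(T) = -2 + T**2 - 20*T (y(T) = (T**2 - 20*T) - 2 = -2 + T**2 - 20*T)
((-7 + 9*(-6)) + 251)*y(3) = ((-7 + 9*(-6)) + 251)*(-2 + 3**2 - 20*3) = ((-7 - 54) + 251)*(-2 + 9 - 60) = (-61 + 251)*(-53) = 190*(-53) = -10070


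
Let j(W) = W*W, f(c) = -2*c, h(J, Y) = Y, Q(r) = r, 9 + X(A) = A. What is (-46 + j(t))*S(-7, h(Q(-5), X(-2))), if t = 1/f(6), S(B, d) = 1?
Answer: -6623/144 ≈ -45.993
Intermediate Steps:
X(A) = -9 + A
t = -1/12 (t = 1/(-2*6) = 1/(-12) = -1/12 ≈ -0.083333)
j(W) = W²
(-46 + j(t))*S(-7, h(Q(-5), X(-2))) = (-46 + (-1/12)²)*1 = (-46 + 1/144)*1 = -6623/144*1 = -6623/144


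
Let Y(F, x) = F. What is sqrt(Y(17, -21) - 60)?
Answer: I*sqrt(43) ≈ 6.5574*I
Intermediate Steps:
sqrt(Y(17, -21) - 60) = sqrt(17 - 60) = sqrt(-43) = I*sqrt(43)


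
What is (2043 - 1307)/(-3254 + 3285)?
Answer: 736/31 ≈ 23.742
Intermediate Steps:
(2043 - 1307)/(-3254 + 3285) = 736/31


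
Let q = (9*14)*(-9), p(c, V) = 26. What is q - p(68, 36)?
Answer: -1160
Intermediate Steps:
q = -1134 (q = 126*(-9) = -1134)
q - p(68, 36) = -1134 - 1*26 = -1134 - 26 = -1160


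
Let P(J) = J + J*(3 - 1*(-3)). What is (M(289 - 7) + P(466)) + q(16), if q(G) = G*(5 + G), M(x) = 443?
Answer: 4041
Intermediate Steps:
P(J) = 7*J (P(J) = J + J*(3 + 3) = J + J*6 = J + 6*J = 7*J)
(M(289 - 7) + P(466)) + q(16) = (443 + 7*466) + 16*(5 + 16) = (443 + 3262) + 16*21 = 3705 + 336 = 4041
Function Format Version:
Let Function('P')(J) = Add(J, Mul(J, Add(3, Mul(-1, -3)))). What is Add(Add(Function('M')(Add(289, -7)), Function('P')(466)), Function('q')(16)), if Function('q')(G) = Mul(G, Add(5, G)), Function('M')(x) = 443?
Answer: 4041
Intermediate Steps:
Function('P')(J) = Mul(7, J) (Function('P')(J) = Add(J, Mul(J, Add(3, 3))) = Add(J, Mul(J, 6)) = Add(J, Mul(6, J)) = Mul(7, J))
Add(Add(Function('M')(Add(289, -7)), Function('P')(466)), Function('q')(16)) = Add(Add(443, Mul(7, 466)), Mul(16, Add(5, 16))) = Add(Add(443, 3262), Mul(16, 21)) = Add(3705, 336) = 4041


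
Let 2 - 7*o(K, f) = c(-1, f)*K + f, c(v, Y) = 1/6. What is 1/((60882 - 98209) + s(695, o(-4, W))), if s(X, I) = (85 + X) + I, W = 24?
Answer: -21/767551 ≈ -2.7360e-5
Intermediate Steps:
c(v, Y) = ⅙
o(K, f) = 2/7 - f/7 - K/42 (o(K, f) = 2/7 - (K/6 + f)/7 = 2/7 - (f + K/6)/7 = 2/7 + (-f/7 - K/42) = 2/7 - f/7 - K/42)
s(X, I) = 85 + I + X
1/((60882 - 98209) + s(695, o(-4, W))) = 1/((60882 - 98209) + (85 + (2/7 - ⅐*24 - 1/42*(-4)) + 695)) = 1/(-37327 + (85 + (2/7 - 24/7 + 2/21) + 695)) = 1/(-37327 + (85 - 64/21 + 695)) = 1/(-37327 + 16316/21) = 1/(-767551/21) = -21/767551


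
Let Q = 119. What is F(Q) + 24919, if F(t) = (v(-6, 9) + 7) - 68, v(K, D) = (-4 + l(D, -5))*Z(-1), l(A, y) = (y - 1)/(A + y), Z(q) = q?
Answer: 49727/2 ≈ 24864.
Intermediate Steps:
l(A, y) = (-1 + y)/(A + y)
v(K, D) = 4 + 6/(-5 + D) (v(K, D) = (-4 + (-1 - 5)/(D - 5))*(-1) = (-4 - 6/(-5 + D))*(-1) = 4 + 6/(-5 + D))
F(t) = -111/2 (F(t) = (2*(-7 + 2*9)/(-5 + 9) + 7) - 68 = (2*(-7 + 18)/4 + 7) - 68 = (2*(1/4)*11 + 7) - 68 = (11/2 + 7) - 68 = 25/2 - 68 = -111/2)
F(Q) + 24919 = -111/2 + 24919 = 49727/2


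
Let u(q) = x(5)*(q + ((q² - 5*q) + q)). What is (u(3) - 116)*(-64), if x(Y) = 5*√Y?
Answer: 7424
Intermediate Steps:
u(q) = 5*√5*(q² - 3*q) (u(q) = (5*√5)*(q + ((q² - 5*q) + q)) = (5*√5)*(q + (q² - 4*q)) = (5*√5)*(q² - 3*q) = 5*√5*(q² - 3*q))
(u(3) - 116)*(-64) = (5*3*√5*(-3 + 3) - 116)*(-64) = (5*3*√5*0 - 116)*(-64) = (0 - 116)*(-64) = -116*(-64) = 7424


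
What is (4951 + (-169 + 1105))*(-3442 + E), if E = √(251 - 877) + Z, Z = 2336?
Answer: -6511022 + 5887*I*√626 ≈ -6.511e+6 + 1.4729e+5*I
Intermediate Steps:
E = 2336 + I*√626 (E = √(251 - 877) + 2336 = √(-626) + 2336 = I*√626 + 2336 = 2336 + I*√626 ≈ 2336.0 + 25.02*I)
(4951 + (-169 + 1105))*(-3442 + E) = (4951 + (-169 + 1105))*(-3442 + (2336 + I*√626)) = (4951 + 936)*(-1106 + I*√626) = 5887*(-1106 + I*√626) = -6511022 + 5887*I*√626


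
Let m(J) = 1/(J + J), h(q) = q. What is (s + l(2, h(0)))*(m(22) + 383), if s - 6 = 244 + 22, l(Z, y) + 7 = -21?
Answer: 1028033/11 ≈ 93458.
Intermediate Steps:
l(Z, y) = -28 (l(Z, y) = -7 - 21 = -28)
s = 272 (s = 6 + (244 + 22) = 6 + 266 = 272)
m(J) = 1/(2*J)
(s + l(2, h(0)))*(m(22) + 383) = (272 - 28)*((½)/22 + 383) = 244*((½)*(1/22) + 383) = 244*(1/44 + 383) = 244*(16853/44) = 1028033/11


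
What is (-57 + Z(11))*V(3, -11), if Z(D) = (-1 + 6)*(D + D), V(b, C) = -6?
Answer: -318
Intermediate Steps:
Z(D) = 10*D (Z(D) = 5*(2*D) = 10*D)
(-57 + Z(11))*V(3, -11) = (-57 + 10*11)*(-6) = (-57 + 110)*(-6) = 53*(-6) = -318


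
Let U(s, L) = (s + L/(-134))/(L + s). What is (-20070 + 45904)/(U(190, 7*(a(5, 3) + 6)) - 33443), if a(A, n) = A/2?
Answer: -1727416244/2236148837 ≈ -0.77250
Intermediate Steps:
a(A, n) = A/2 (a(A, n) = A*(1/2) = A/2)
U(s, L) = (s - L/134)/(L + s) (U(s, L) = (s + L*(-1/134))/(L + s) = (s - L/134)/(L + s))
(-20070 + 45904)/(U(190, 7*(a(5, 3) + 6)) - 33443) = (-20070 + 45904)/((190 - 7*((1/2)*5 + 6)/134)/(7*((1/2)*5 + 6) + 190) - 33443) = 25834/((190 - 7*(5/2 + 6)/134)/(7*(5/2 + 6) + 190) - 33443) = 25834/((190 - 7*17/(134*2))/(7*(17/2) + 190) - 33443) = 25834/((190 - 1/134*119/2)/(119/2 + 190) - 33443) = 25834/((190 - 119/268)/(499/2) - 33443) = 25834/((2/499)*(50801/268) - 33443) = 25834/(50801/66866 - 33443) = 25834/(-2236148837/66866) = 25834*(-66866/2236148837) = -1727416244/2236148837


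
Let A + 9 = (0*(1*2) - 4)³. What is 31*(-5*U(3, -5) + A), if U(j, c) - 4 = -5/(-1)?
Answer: -3658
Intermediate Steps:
U(j, c) = 9 (U(j, c) = 4 - 5/(-1) = 4 - 5*(-1) = 4 + 5 = 9)
A = -73 (A = -9 + (0*(1*2) - 4)³ = -9 + (0*2 - 4)³ = -9 + (0 - 4)³ = -9 + (-4)³ = -9 - 64 = -73)
31*(-5*U(3, -5) + A) = 31*(-5*9 - 73) = 31*(-45 - 73) = 31*(-118) = -3658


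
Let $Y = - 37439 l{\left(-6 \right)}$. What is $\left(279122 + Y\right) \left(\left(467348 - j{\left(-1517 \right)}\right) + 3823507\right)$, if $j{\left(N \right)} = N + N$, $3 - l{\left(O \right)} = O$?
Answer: $-248311306981$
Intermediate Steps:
$l{\left(O \right)} = 3 - O$
$j{\left(N \right)} = 2 N$
$Y = -336951$ ($Y = - 37439 \left(3 - -6\right) = - 37439 \left(3 + 6\right) = \left(-37439\right) 9 = -336951$)
$\left(279122 + Y\right) \left(\left(467348 - j{\left(-1517 \right)}\right) + 3823507\right) = \left(279122 - 336951\right) \left(\left(467348 - 2 \left(-1517\right)\right) + 3823507\right) = - 57829 \left(\left(467348 - -3034\right) + 3823507\right) = - 57829 \left(\left(467348 + 3034\right) + 3823507\right) = - 57829 \left(470382 + 3823507\right) = \left(-57829\right) 4293889 = -248311306981$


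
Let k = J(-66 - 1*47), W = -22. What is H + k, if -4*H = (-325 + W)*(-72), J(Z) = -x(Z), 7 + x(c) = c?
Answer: -6126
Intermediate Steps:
x(c) = -7 + c
J(Z) = 7 - Z (J(Z) = -(-7 + Z) = 7 - Z)
k = 120 (k = 7 - (-66 - 1*47) = 7 - (-66 - 47) = 7 - 1*(-113) = 7 + 113 = 120)
H = -6246 (H = -(-325 - 22)*(-72)/4 = -(-347)*(-72)/4 = -¼*24984 = -6246)
H + k = -6246 + 120 = -6126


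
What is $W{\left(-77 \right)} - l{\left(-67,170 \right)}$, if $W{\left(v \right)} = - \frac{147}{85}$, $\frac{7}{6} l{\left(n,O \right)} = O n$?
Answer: $\frac{5807871}{595} \approx 9761.1$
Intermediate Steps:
$l{\left(n,O \right)} = \frac{6 O n}{7}$
$W{\left(v \right)} = - \frac{147}{85}$ ($W{\left(v \right)} = \left(-147\right) \frac{1}{85} = - \frac{147}{85}$)
$W{\left(-77 \right)} - l{\left(-67,170 \right)} = - \frac{147}{85} - \frac{6}{7} \cdot 170 \left(-67\right) = - \frac{147}{85} - - \frac{68340}{7} = - \frac{147}{85} + \frac{68340}{7} = \frac{5807871}{595}$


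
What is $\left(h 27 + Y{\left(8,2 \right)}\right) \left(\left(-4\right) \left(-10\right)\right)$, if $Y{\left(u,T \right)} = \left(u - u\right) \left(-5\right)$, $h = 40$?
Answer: $43200$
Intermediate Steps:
$Y{\left(u,T \right)} = 0$ ($Y{\left(u,T \right)} = 0 \left(-5\right) = 0$)
$\left(h 27 + Y{\left(8,2 \right)}\right) \left(\left(-4\right) \left(-10\right)\right) = \left(40 \cdot 27 + 0\right) \left(\left(-4\right) \left(-10\right)\right) = \left(1080 + 0\right) 40 = 1080 \cdot 40 = 43200$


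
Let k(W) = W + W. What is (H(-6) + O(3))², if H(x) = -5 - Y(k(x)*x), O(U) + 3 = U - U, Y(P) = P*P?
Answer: 26956864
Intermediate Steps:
k(W) = 2*W
Y(P) = P²
O(U) = -3 (O(U) = -3 + (U - U) = -3 + 0 = -3)
H(x) = -5 - 4*x⁴ (H(x) = -5 - ((2*x)*x)² = -5 - (2*x²)² = -5 - 4*x⁴)
(H(-6) + O(3))² = ((-5 - 4*(-6)⁴) - 3)² = ((-5 - 4*1296) - 3)² = ((-5 - 5184) - 3)² = (-5189 - 3)² = (-5192)² = 26956864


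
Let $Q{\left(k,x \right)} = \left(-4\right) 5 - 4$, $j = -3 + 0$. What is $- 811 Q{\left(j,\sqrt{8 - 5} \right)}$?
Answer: $19464$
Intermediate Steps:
$j = -3$
$Q{\left(k,x \right)} = -24$ ($Q{\left(k,x \right)} = -20 - 4 = -24$)
$- 811 Q{\left(j,\sqrt{8 - 5} \right)} = \left(-811\right) \left(-24\right) = 19464$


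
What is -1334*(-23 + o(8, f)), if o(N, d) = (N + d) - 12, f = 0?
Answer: 36018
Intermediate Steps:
o(N, d) = -12 + N + d
-1334*(-23 + o(8, f)) = -1334*(-23 + (-12 + 8 + 0)) = -1334*(-23 - 4) = -1334*(-27) = 36018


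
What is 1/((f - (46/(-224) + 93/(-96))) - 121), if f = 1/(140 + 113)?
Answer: -56672/6790549 ≈ -0.0083457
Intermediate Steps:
f = 1/253 ≈ 0.0039526
1/((f - (46/(-224) + 93/(-96))) - 121) = 1/((1/253 - (46/(-224) + 93/(-96))) - 121) = 1/((1/253 - (46*(-1/224) + 93*(-1/96))) - 121) = 1/((1/253 - (-23/112 - 31/32)) - 121) = 1/((1/253 - 1*(-263/224)) - 121) = 1/((1/253 + 263/224) - 121) = 1/(66763/56672 - 121) = 1/(-6790549/56672) = -56672/6790549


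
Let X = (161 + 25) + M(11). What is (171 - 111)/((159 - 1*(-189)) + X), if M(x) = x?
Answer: 12/109 ≈ 0.11009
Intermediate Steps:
X = 197 (X = (161 + 25) + 11 = 186 + 11 = 197)
(171 - 111)/((159 - 1*(-189)) + X) = (171 - 111)/((159 - 1*(-189)) + 197) = 60/((159 + 189) + 197) = 60/(348 + 197) = 60/545 = 60*(1/545) = 12/109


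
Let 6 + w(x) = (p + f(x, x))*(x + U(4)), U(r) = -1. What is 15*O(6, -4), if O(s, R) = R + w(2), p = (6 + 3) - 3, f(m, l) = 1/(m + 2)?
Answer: -225/4 ≈ -56.250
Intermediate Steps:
f(m, l) = 1/(2 + m)
p = 6 (p = 9 - 3 = 6)
w(x) = -6 + (-1 + x)*(6 + 1/(2 + x)) (w(x) = -6 + (6 + 1/(2 + x))*(x - 1) = -6 + (6 + 1/(2 + x))*(-1 + x) = -6 + (-1 + x)*(6 + 1/(2 + x)))
O(s, R) = ¼ + R (O(s, R) = R + (-25 + 2 + 6*2²)/(2 + 2) = R + (-25 + 2 + 6*4)/4 = R + (-25 + 2 + 24)/4 = R + (¼)*1 = R + ¼ = ¼ + R)
15*O(6, -4) = 15*(¼ - 4) = 15*(-15/4) = -225/4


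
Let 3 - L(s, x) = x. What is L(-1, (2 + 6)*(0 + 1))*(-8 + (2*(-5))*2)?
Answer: 140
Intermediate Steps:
L(s, x) = 3 - x
L(-1, (2 + 6)*(0 + 1))*(-8 + (2*(-5))*2) = (3 - (2 + 6)*(0 + 1))*(-8 + (2*(-5))*2) = (3 - 8)*(-8 - 10*2) = (3 - 1*8)*(-8 - 20) = (3 - 8)*(-28) = -5*(-28) = 140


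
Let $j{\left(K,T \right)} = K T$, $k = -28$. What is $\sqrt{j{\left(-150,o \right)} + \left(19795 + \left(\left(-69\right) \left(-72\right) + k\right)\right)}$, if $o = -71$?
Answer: $\sqrt{35385} \approx 188.11$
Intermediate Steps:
$\sqrt{j{\left(-150,o \right)} + \left(19795 + \left(\left(-69\right) \left(-72\right) + k\right)\right)} = \sqrt{\left(-150\right) \left(-71\right) + \left(19795 - -4940\right)} = \sqrt{10650 + \left(19795 + \left(4968 - 28\right)\right)} = \sqrt{10650 + \left(19795 + 4940\right)} = \sqrt{10650 + 24735} = \sqrt{35385}$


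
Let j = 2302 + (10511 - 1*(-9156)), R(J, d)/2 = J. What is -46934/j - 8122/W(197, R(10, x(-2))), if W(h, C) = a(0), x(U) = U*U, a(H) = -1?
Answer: 178385284/21969 ≈ 8119.9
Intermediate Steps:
x(U) = U²
R(J, d) = 2*J
j = 21969 (j = 2302 + (10511 + 9156) = 2302 + 19667 = 21969)
W(h, C) = -1
-46934/j - 8122/W(197, R(10, x(-2))) = -46934/21969 - 8122/(-1) = -46934*1/21969 - 8122*(-1) = -46934/21969 + 8122 = 178385284/21969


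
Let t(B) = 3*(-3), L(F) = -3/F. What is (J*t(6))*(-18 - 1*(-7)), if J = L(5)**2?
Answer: 891/25 ≈ 35.640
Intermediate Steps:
t(B) = -9
J = 9/25 (J = (-3/5)**2 = 9/25 ≈ 0.36000)
(J*t(6))*(-18 - 1*(-7)) = ((9/25)*(-9))*(-18 - 1*(-7)) = -81*(-18 + 7)/25 = -81/25*(-11) = 891/25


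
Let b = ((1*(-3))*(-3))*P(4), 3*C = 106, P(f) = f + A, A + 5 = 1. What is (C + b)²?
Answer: 11236/9 ≈ 1248.4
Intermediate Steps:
A = -4 (A = -5 + 1 = -4)
P(f) = -4 + f (P(f) = f - 4 = -4 + f)
C = 106/3 (C = (⅓)*106 = 106/3 ≈ 35.333)
b = 0 (b = ((1*(-3))*(-3))*(-4 + 4) = -3*(-3)*0 = 9*0 = 0)
(C + b)² = (106/3 + 0)² = (106/3)² = 11236/9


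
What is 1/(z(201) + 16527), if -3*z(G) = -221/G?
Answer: 603/9966002 ≈ 6.0506e-5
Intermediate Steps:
z(G) = 221/(3*G) (z(G) = -(-221)/(3*G) = 221/(3*G))
1/(z(201) + 16527) = 1/((221/3)/201 + 16527) = 1/((221/3)*(1/201) + 16527) = 1/(221/603 + 16527) = 1/(9966002/603) = 603/9966002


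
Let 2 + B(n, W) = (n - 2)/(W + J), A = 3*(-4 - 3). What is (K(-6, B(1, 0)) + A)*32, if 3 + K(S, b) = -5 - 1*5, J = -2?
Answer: -1088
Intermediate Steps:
A = -21 (A = 3*(-7) = -21)
B(n, W) = -2 + (-2 + n)/(-2 + W) (B(n, W) = -2 + (n - 2)/(W - 2) = -2 + (-2 + n)/(-2 + W))
K(S, b) = -13 (K(S, b) = -3 + (-5 - 1*5) = -3 + (-5 - 5) = -3 - 10 = -13)
(K(-6, B(1, 0)) + A)*32 = (-13 - 21)*32 = -34*32 = -1088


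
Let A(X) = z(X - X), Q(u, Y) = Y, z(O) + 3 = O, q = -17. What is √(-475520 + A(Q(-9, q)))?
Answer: I*√475523 ≈ 689.58*I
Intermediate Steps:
z(O) = -3 + O
A(X) = -3 (A(X) = -3 + (X - X) = -3 + 0 = -3)
√(-475520 + A(Q(-9, q))) = √(-475520 - 3) = √(-475523) = I*√475523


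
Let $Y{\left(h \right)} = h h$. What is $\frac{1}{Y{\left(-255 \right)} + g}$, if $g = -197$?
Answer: $\frac{1}{64828} \approx 1.5425 \cdot 10^{-5}$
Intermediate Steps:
$Y{\left(h \right)} = h^{2}$
$\frac{1}{Y{\left(-255 \right)} + g} = \frac{1}{\left(-255\right)^{2} - 197} = \frac{1}{65025 - 197} = \frac{1}{64828}$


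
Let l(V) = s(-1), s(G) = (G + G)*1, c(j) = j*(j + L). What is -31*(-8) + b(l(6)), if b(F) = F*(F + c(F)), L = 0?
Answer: 244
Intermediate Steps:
c(j) = j² (c(j) = j*(j + 0) = j*j = j²)
s(G) = 2*G (s(G) = (2*G)*1 = 2*G)
l(V) = -2 (l(V) = 2*(-1) = -2)
b(F) = F*(F + F²)
-31*(-8) + b(l(6)) = -31*(-8) + (-2)²*(1 - 2) = 248 + 4*(-1) = 248 - 4 = 244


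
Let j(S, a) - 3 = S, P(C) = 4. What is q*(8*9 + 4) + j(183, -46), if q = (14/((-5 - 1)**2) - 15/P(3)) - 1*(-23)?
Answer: 15107/9 ≈ 1678.6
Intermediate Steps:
j(S, a) = 3 + S
q = 707/36 (q = (14/((-5 - 1)**2) - 15/4) - 1*(-23) = (14/((-6)**2) - 15*1/4) + 23 = (14/36 - 15/4) + 23 = (14*(1/36) - 15/4) + 23 = (7/18 - 15/4) + 23 = -121/36 + 23 = 707/36 ≈ 19.639)
q*(8*9 + 4) + j(183, -46) = 707*(8*9 + 4)/36 + (3 + 183) = 707*(72 + 4)/36 + 186 = (707/36)*76 + 186 = 13433/9 + 186 = 15107/9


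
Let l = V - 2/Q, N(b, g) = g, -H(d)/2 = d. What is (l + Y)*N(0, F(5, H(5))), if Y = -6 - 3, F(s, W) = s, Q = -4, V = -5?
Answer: -135/2 ≈ -67.500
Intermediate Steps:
H(d) = -2*d
l = -9/2 (l = -5 - 2/(-4) = -5 - 2*(-¼) = -5 + ½ = -9/2 ≈ -4.5000)
Y = -9
(l + Y)*N(0, F(5, H(5))) = (-9/2 - 9)*5 = -27/2*5 = -135/2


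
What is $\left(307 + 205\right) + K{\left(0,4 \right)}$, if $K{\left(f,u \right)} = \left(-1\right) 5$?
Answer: $507$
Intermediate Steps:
$K{\left(f,u \right)} = -5$
$\left(307 + 205\right) + K{\left(0,4 \right)} = \left(307 + 205\right) - 5 = 512 - 5 = 507$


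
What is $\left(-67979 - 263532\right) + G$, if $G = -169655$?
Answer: $-501166$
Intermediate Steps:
$\left(-67979 - 263532\right) + G = \left(-67979 - 263532\right) - 169655 = -331511 - 169655 = -501166$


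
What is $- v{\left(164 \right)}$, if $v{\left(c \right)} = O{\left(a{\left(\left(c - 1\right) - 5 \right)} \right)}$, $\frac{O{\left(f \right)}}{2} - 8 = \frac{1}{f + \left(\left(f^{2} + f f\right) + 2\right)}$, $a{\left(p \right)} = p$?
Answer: $- \frac{400705}{25044} \approx -16.0$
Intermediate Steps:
$O{\left(f \right)} = 16 + \frac{2}{2 + f + 2 f^{2}}$ ($O{\left(f \right)} = 16 + \frac{2}{f + \left(\left(f^{2} + f f\right) + 2\right)} = 16 + \frac{2}{f + \left(\left(f^{2} + f^{2}\right) + 2\right)} = 16 + \frac{2}{f + \left(2 f^{2} + 2\right)} = 16 + \frac{2}{f + \left(2 + 2 f^{2}\right)} = 16 + \frac{2}{2 + f + 2 f^{2}}$)
$v{\left(c \right)} = \frac{2 \left(-31 + 8 c + 16 \left(-6 + c\right)^{2}\right)}{-4 + c + 2 \left(-6 + c\right)^{2}}$ ($v{\left(c \right)} = \frac{2 \left(17 + 8 \left(\left(c - 1\right) - 5\right) + 16 \left(\left(c - 1\right) - 5\right)^{2}\right)}{2 + \left(\left(c - 1\right) - 5\right) + 2 \left(\left(c - 1\right) - 5\right)^{2}} = \frac{2 \left(17 + 8 \left(\left(-1 + c\right) - 5\right) + 16 \left(\left(-1 + c\right) - 5\right)^{2}\right)}{2 + \left(\left(-1 + c\right) - 5\right) + 2 \left(\left(-1 + c\right) - 5\right)^{2}} = \frac{2 \left(17 + 8 \left(-6 + c\right) + 16 \left(-6 + c\right)^{2}\right)}{2 + \left(-6 + c\right) + 2 \left(-6 + c\right)^{2}} = \frac{2 \left(17 + \left(-48 + 8 c\right) + 16 \left(-6 + c\right)^{2}\right)}{-4 + c + 2 \left(-6 + c\right)^{2}} = \frac{2 \left(-31 + 8 c + 16 \left(-6 + c\right)^{2}\right)}{-4 + c + 2 \left(-6 + c\right)^{2}}$)
$- v{\left(164 \right)} = - \frac{2 \left(545 - 30176 + 16 \cdot 164^{2}\right)}{68 - 3772 + 2 \cdot 164^{2}} = - \frac{2 \left(545 - 30176 + 16 \cdot 26896\right)}{68 - 3772 + 2 \cdot 26896} = - \frac{2 \left(545 - 30176 + 430336\right)}{68 - 3772 + 53792} = - \frac{2 \cdot 400705}{50088} = \left(-1\right) \frac{400705}{25044} = - \frac{400705}{25044}$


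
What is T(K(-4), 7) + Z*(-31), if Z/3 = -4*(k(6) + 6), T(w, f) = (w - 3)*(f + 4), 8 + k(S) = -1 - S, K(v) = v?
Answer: -3425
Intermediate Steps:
k(S) = -9 - S (k(S) = -8 + (-1 - S) = -9 - S)
T(w, f) = (-3 + w)*(4 + f)
Z = 108 (Z = 3*(-4*((-9 - 1*6) + 6)) = 3*(-4*((-9 - 6) + 6)) = 3*(-4*(-15 + 6)) = 3*(-4*(-9)) = 3*36 = 108)
T(K(-4), 7) + Z*(-31) = (-12 - 3*7 + 4*(-4) + 7*(-4)) + 108*(-31) = (-12 - 21 - 16 - 28) - 3348 = -77 - 3348 = -3425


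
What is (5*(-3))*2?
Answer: -30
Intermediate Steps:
(5*(-3))*2 = -15*2 = -30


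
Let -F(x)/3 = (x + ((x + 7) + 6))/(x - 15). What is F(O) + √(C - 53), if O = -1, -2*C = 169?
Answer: 33/16 + 5*I*√22/2 ≈ 2.0625 + 11.726*I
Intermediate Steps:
C = -169/2 (C = -½*169 = -169/2 ≈ -84.500)
F(x) = -3*(13 + 2*x)/(-15 + x) (F(x) = -3*(x + ((x + 7) + 6))/(x - 15) = -3*(x + ((7 + x) + 6))/(-15 + x) = -3*(x + (13 + x))/(-15 + x) = -3*(13 + 2*x)/(-15 + x))
F(O) + √(C - 53) = 3*(-13 - 2*(-1))/(-15 - 1) + √(-169/2 - 53) = 3*(-13 + 2)/(-16) + √(-275/2) = 3*(-1/16)*(-11) + 5*I*√22/2 = 33/16 + 5*I*√22/2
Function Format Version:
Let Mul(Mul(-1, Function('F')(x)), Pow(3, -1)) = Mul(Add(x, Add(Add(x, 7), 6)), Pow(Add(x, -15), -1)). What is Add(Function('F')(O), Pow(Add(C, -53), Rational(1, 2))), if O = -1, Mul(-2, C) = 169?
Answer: Add(Rational(33, 16), Mul(Rational(5, 2), I, Pow(22, Rational(1, 2)))) ≈ Add(2.0625, Mul(11.726, I))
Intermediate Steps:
C = Rational(-169, 2) (C = Mul(Rational(-1, 2), 169) = Rational(-169, 2) ≈ -84.500)
Function('F')(x) = Mul(-3, Pow(Add(-15, x), -1), Add(13, Mul(2, x))) (Function('F')(x) = Mul(-3, Mul(Add(x, Add(Add(x, 7), 6)), Pow(Add(x, -15), -1))) = Mul(-3, Mul(Add(x, Add(Add(7, x), 6)), Pow(Add(-15, x), -1))) = Mul(-3, Mul(Add(x, Add(13, x)), Pow(Add(-15, x), -1))) = Mul(-3, Mul(Add(13, Mul(2, x)), Pow(Add(-15, x), -1))) = Mul(-3, Mul(Pow(Add(-15, x), -1), Add(13, Mul(2, x)))) = Mul(-3, Pow(Add(-15, x), -1), Add(13, Mul(2, x))))
Add(Function('F')(O), Pow(Add(C, -53), Rational(1, 2))) = Add(Mul(3, Pow(Add(-15, -1), -1), Add(-13, Mul(-2, -1))), Pow(Add(Rational(-169, 2), -53), Rational(1, 2))) = Add(Mul(3, Pow(-16, -1), Add(-13, 2)), Pow(Rational(-275, 2), Rational(1, 2))) = Add(Mul(3, Rational(-1, 16), -11), Mul(Rational(5, 2), I, Pow(22, Rational(1, 2)))) = Add(Rational(33, 16), Mul(Rational(5, 2), I, Pow(22, Rational(1, 2))))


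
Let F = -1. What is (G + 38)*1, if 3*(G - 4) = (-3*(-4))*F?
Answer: 38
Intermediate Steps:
G = 0 (G = 4 + (-3*(-4)*(-1))/3 = 4 + (12*(-1))/3 = 4 + (⅓)*(-12) = 4 - 4 = 0)
(G + 38)*1 = (0 + 38)*1 = 38*1 = 38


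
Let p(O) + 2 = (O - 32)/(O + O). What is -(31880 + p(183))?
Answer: -11667499/366 ≈ -31878.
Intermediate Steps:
p(O) = -2 + (-32 + O)/(2*O) (p(O) = -2 + (O - 32)/(O + O) = -2 + (-32 + O)/((2*O)) = -2 + (-32 + O)*(1/(2*O)) = -2 + (-32 + O)/(2*O))
-(31880 + p(183)) = -(31880 + (-3/2 - 16/183)) = -(31880 - 581/366) = -1*11667499/366 = -11667499/366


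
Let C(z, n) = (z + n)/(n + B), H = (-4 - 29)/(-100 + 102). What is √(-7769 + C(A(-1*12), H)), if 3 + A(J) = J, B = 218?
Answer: I*√1261780910/403 ≈ 88.143*I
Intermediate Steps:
A(J) = -3 + J
H = -33/2 ≈ -16.500
C(z, n) = (n + z)/(218 + n) (C(z, n) = (z + n)/(n + 218) = (n + z)/(218 + n))
√(-7769 + C(A(-1*12), H)) = √(-7769 + (-33/2 + (-3 - 1*12))/(218 - 33/2)) = √(-7769 + (-33/2 + (-3 - 12))/(403/2)) = √(-7769 + 2*(-33/2 - 15)/403) = √(-7769 + (2/403)*(-63/2)) = √(-7769 - 63/403) = √(-3130970/403) = I*√1261780910/403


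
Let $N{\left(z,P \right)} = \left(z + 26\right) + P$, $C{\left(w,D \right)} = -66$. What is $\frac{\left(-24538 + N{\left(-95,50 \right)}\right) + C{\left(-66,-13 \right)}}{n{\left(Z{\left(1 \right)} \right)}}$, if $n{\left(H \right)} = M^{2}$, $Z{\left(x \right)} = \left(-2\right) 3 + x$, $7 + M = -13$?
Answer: $- \frac{24623}{400} \approx -61.557$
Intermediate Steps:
$N{\left(z,P \right)} = 26 + P + z$ ($N{\left(z,P \right)} = \left(26 + z\right) + P = 26 + P + z$)
$M = -20$ ($M = -7 - 13 = -20$)
$Z{\left(x \right)} = -6 + x$
$n{\left(H \right)} = 400$ ($n{\left(H \right)} = \left(-20\right)^{2} = 400$)
$\frac{\left(-24538 + N{\left(-95,50 \right)}\right) + C{\left(-66,-13 \right)}}{n{\left(Z{\left(1 \right)} \right)}} = \frac{\left(-24538 + \left(26 + 50 - 95\right)\right) - 66}{400} = \left(\left(-24538 - 19\right) - 66\right) \frac{1}{400} = \left(-24557 - 66\right) \frac{1}{400} = \left(-24623\right) \frac{1}{400} = - \frac{24623}{400}$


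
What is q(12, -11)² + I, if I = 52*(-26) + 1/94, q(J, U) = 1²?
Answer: -126993/94 ≈ -1351.0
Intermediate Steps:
q(J, U) = 1
I = -127087/94 (I = -1352 + 1/94 = -127087/94 ≈ -1352.0)
q(12, -11)² + I = 1² - 127087/94 = 1 - 127087/94 = -126993/94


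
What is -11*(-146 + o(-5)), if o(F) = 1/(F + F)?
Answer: 16071/10 ≈ 1607.1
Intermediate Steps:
o(F) = 1/(2*F)
-11*(-146 + o(-5)) = -11*(-146 + (½)/(-5)) = -11*(-146 + (½)*(-⅕)) = -11*(-146 - ⅒) = -11*(-1461/10) = 16071/10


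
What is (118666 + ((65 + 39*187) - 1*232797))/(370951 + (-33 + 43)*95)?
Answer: -35591/123967 ≈ -0.28710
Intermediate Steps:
(118666 + ((65 + 39*187) - 1*232797))/(370951 + (-33 + 43)*95) = (118666 + ((65 + 7293) - 232797))/(370951 + 10*95) = (118666 + (7358 - 232797))/(370951 + 950) = (118666 - 225439)/371901 = -106773*1/371901 = -35591/123967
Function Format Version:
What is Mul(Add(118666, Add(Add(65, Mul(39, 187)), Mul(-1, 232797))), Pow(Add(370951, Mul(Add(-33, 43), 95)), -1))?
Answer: Rational(-35591, 123967) ≈ -0.28710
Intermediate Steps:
Mul(Add(118666, Add(Add(65, Mul(39, 187)), Mul(-1, 232797))), Pow(Add(370951, Mul(Add(-33, 43), 95)), -1)) = Mul(Add(118666, Add(Add(65, 7293), -232797)), Pow(Add(370951, Mul(10, 95)), -1)) = Mul(Add(118666, Add(7358, -232797)), Pow(Add(370951, 950), -1)) = Mul(Add(118666, -225439), Pow(371901, -1)) = Mul(-106773, Rational(1, 371901)) = Rational(-35591, 123967)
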